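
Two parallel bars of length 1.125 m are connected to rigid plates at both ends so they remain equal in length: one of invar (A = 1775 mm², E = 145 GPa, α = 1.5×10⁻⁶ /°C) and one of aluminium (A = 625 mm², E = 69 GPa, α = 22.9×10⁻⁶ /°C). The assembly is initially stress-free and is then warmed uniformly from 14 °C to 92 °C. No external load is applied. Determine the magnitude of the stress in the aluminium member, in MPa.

σ ≈ 98.6 MPa (compressive)

Equilibrium of a rigid end plate with no external load gives equal and opposite internal forces ±P in the two members. Since α_{aluminium} > α_{invar}, heating drives the aluminium into compression and the invar into tension.
Equating the net (thermal + elastic) strains gives |α₁ − α₂|·ΔT = P·[1/(A₁E₁) + 1/(A₂E₂)].
|α₁ − α₂|·ΔT = 21.4×10⁻⁶ × 78 = 0.001669.
1/(A₁E₁) + 1/(A₂E₂) = 1/(1775×145×10³) + 1/(625×69×10³) = 2.707×10⁻⁸ N⁻¹.
P = 0.001669 / 2.707×10⁻⁸ = 61650 N = 61.65 kN.
σ_{aluminium} = P/A₂ = 61650/625 = 98.65 MPa, compressive.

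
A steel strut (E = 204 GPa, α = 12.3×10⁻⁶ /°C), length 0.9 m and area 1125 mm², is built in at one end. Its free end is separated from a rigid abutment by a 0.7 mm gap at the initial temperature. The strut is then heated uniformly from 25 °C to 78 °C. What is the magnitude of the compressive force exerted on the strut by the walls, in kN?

P ≈ 0 kN

Unrestrained expansion: δ_free = αΔT L = 12.3×10⁻⁶ × 53 × 900 = 0.5867 mm.
Since δ_free = 0.587 mm is less than the 0.7 mm gap, the strut never touches the wall. No axial force develops.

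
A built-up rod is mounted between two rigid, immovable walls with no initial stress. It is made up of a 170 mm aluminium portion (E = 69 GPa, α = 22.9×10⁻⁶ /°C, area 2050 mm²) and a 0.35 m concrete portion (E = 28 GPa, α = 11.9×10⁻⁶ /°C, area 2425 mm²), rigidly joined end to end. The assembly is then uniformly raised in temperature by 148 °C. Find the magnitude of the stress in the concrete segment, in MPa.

σ ≈ 77.4 MPa (compressive)

If the supports were absent, the total length change would be Σ αᵢΔT Lᵢ = 22.9×10⁻⁶×148×170 + 11.9×10⁻⁶×148×350 = 1.193 mm.
The walls prevent any net length change, so an axial force P (same in every segment) develops. Compatibility: P · Σ Lᵢ/(AᵢEᵢ) = δ_free.
The series flexibility is Σ Lᵢ/(AᵢEᵢ) = 170/(2050×69×10³) + 350/(2425×28×10³) = 6.356×10⁻⁶ mm/N.
So P = 1.193 / 6.356×10⁻⁶ = 187.6 kN, compressive.
σ_{concrete} = P / A = 187600 / 2425 = 77.37 MPa.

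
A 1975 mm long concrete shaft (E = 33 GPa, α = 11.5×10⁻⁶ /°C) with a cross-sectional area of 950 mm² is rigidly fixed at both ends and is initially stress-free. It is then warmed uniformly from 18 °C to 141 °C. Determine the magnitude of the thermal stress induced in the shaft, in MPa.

With length fixed, the mechanical strain must cancel the thermal strain αΔT = 11.5×10⁻⁶ × 123 = 1414.5×10⁻⁶.
Hence σ = E·αΔT = 33×10³ × 1414.5×10⁻⁶ = 46.68 MPa, compressive.

σ ≈ 46.7 MPa (compressive)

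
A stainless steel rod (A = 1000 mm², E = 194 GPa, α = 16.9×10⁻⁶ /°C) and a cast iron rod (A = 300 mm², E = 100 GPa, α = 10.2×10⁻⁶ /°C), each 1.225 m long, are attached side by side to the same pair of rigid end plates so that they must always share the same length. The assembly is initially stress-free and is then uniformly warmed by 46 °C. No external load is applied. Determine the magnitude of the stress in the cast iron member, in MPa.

σ ≈ 26.7 MPa (tensile)

The stainless steel has the larger α, so on heating it would change length more than the cast iron if both were free. The rigid plates force a common final length, so the stainless steel is put into compression and the cast iron into tension, with equal and opposite forces P (no external load).
Equating the net (thermal + elastic) strains gives |α₁ − α₂|·ΔT = P·[1/(A₁E₁) + 1/(A₂E₂)].
|α₁ − α₂|·ΔT = 6.7×10⁻⁶ × 46 = 0.0003082.
1/(A₁E₁) + 1/(A₂E₂) = 1/(1000×194×10³) + 1/(300×100×10³) = 3.849×10⁻⁸ N⁻¹.
P = 0.0003082 / 3.849×10⁻⁸ = 8008 N = 8.008 kN.
σ_{cast iron} = P/A₂ = 8008/300 = 26.69 MPa, tensile.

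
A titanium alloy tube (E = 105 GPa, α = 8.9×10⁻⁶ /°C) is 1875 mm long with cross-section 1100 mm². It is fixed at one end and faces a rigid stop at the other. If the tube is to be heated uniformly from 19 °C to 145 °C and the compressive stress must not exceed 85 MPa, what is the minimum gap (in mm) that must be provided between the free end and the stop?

g ≈ 0.585 mm

With no wall the tube would lengthen by αΔT L = 8.9×10⁻⁶ × 126 × 1875 = 2.103 mm.
A stress of 85 MPa corresponds to the wall pushing the tube back by σL/E = 85×1875/(105×10³) = 1.518 mm.
So the gap has to take up the difference, g_min = δ_free − σL/E = 2.103 − 1.518 = 0.5848 mm.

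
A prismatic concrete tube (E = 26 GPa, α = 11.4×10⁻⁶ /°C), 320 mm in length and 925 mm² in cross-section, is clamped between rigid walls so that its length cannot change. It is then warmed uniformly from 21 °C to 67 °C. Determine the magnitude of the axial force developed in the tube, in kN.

Full restraint means ε = 0, so the stress is σ = EαΔT = 26×10³ × 11.4×10⁻⁶ × 46 = 13.63 MPa.
P = AEαΔT = 925 × 26×10³ × 11.4×10⁻⁶ × 46 = 12.61 kN (compressive).

P ≈ 12.6 kN (compressive)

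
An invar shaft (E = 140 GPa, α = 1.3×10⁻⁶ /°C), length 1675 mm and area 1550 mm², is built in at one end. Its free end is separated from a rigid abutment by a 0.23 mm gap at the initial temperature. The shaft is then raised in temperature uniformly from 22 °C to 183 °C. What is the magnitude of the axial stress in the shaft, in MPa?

Free thermal elongation = αΔT L = 1.3×10⁻⁶ × 161 × 1675 = 0.3506 mm.
The gap closes (δ_free > 0.23 mm) and the wall then resists a further 0.3506 − 0.23 = 0.1206 mm of expansion.
That suppressed elongation corresponds to σ = E·Δ/L = 140×10³ × 0.1206/1675 = 10.08 MPa.

σ ≈ 10.1 MPa (compressive)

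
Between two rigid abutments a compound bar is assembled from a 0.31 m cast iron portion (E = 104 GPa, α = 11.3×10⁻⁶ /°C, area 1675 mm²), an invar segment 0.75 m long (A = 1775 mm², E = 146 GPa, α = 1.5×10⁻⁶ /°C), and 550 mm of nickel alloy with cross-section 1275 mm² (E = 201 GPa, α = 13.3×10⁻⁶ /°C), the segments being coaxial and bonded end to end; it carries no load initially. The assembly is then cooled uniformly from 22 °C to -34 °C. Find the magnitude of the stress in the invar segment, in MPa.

σ ≈ 55.3 MPa (tensile)

If the supports were absent, the total length change would be Σ αᵢΔT Lᵢ = 11.3×10⁻⁶×56×310 + 1.5×10⁻⁶×56×750 + 13.3×10⁻⁶×56×550 = 0.6688 mm.
Since the ends are fixed, an axial force P builds up, equal in every segment, with P · Σ Lᵢ/(AᵢEᵢ) = δ_free.
The series flexibility is Σ Lᵢ/(AᵢEᵢ) = 310/(1675×104×10³) + 750/(1775×146×10³) + 550/(1275×201×10³) = 6.82×10⁻⁶ mm/N.
Hence P = δ_free / Σ(L/AE) = 0.6688/6.82×10⁻⁶ = 98.07 kN (tensile).
σ_{invar} = P / A = 98070 / 1775 = 55.25 MPa.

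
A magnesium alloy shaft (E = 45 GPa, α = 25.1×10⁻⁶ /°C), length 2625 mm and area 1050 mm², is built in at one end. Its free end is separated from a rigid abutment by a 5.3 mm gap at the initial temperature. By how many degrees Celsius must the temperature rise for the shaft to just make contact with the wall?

Contact occurs when the free expansion equals the gap: αΔT L = 5.3 mm.
ΔT = 5.3 / (25.1×10⁻⁶ × 2625) = 80.44 °C.

ΔT ≈ 80.4 °C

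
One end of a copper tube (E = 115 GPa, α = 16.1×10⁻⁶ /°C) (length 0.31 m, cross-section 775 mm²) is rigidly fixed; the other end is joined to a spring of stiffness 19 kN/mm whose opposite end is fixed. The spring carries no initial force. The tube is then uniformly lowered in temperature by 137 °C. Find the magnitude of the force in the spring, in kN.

Free thermal contraction: δ_free = αΔT L = 16.1×10⁻⁶ × 137 × 310 = 0.6838 mm.
With a force P in the spring, the elastic change of the tube is PL/(AE) and that of the spring is P/k; compatibility requires their sum to equal δ_free.
P [ L/(AE) + 1/k ] = δ_free → P [ 310/(775×115×10³) + 1/(19×10³) ] = 0.6838.
P = 0.6838 / 5.611×10⁻⁵ = 12190 N.

P ≈ 12.2 kN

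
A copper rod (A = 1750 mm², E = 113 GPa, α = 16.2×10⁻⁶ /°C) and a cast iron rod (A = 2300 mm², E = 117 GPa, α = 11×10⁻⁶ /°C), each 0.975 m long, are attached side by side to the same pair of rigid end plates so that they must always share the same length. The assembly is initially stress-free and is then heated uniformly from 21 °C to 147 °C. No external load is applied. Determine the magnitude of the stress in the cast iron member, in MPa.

σ ≈ 32.5 MPa (tensile)

The copper has the larger α, so on heating it would change length more than the cast iron if both were free. The rigid plates force a common final length, so the copper is put into compression and the cast iron into tension, with equal and opposite forces P (no external load).
Setting the final lengths equal and cancelling L: (α₁ − α₂)ΔT = P/(A₁E₁) + P/(A₂E₂).
|α₁ − α₂|·ΔT = 5.2×10⁻⁶ × 126 = 0.0006552.
1/(A₁E₁) + 1/(A₂E₂) = 1/(1750×113×10³) + 1/(2300×117×10³) = 8.773×10⁻⁹ N⁻¹.
So P = 0.0006552 / 8.773×10⁻⁹ = 74.68 kN.
σ_{cast iron} = P/A₂ = 74680/2300 = 32.47 MPa, tensile.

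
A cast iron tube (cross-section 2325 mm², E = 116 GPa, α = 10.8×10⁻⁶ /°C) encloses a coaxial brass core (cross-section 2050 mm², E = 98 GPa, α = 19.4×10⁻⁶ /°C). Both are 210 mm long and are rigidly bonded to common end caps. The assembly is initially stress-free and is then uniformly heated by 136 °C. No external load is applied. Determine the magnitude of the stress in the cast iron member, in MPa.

σ ≈ 57.9 MPa (tensile)

Both members must finish at the same length. With the larger α, the brass tends to over-expand; the plates restrain it, putting the brass in compression and the cast iron in tension. With no external load the two internal forces are equal and opposite, magnitude P.
Setting the final lengths equal and cancelling L: (α₁ − α₂)ΔT = P/(A₁E₁) + P/(A₂E₂).
|α₁ − α₂|·ΔT = 8.6×10⁻⁶ × 136 = 0.00117.
1/(A₁E₁) + 1/(A₂E₂) = 1/(2325×116×10³) + 1/(2050×98×10³) = 8.685×10⁻⁹ N⁻¹.
So P = 0.00117 / 8.685×10⁻⁹ = 134.7 kN.
σ_{cast iron} = P/A₁ = 134700/2325 = 57.92 MPa, tensile.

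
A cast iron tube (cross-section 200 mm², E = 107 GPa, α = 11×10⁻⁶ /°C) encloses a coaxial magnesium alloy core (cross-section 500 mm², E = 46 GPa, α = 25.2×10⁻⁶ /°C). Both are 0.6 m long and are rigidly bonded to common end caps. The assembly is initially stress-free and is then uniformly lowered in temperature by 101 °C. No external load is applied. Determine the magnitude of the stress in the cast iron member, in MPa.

σ ≈ 79.5 MPa (compressive)

The magnesium alloy has the larger α, so on cooling it would change length more than the cast iron if both were free. The rigid plates force a common final length, so the magnesium alloy is put into tension and the cast iron into compression, with equal and opposite forces P (no external load).
Equating the net (thermal + elastic) strains gives |α₁ − α₂|·ΔT = P·[1/(A₁E₁) + 1/(A₂E₂)].
|α₁ − α₂|·ΔT = 14.2×10⁻⁶ × 101 = 0.001434.
1/(A₁E₁) + 1/(A₂E₂) = 1/(200×107×10³) + 1/(500×46×10³) = 9.021×10⁻⁸ N⁻¹.
So P = 0.001434 / 9.021×10⁻⁸ = 15.9 kN.
σ_{cast iron} = P/A₁ = 15900/200 = 79.49 MPa, compressive.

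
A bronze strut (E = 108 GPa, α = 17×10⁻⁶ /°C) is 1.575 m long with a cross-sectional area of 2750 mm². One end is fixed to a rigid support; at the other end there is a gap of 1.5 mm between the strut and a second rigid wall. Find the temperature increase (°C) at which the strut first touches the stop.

ΔT ≈ 56 °C

The gap closes when αΔT L = 1.5 mm, since the strut is still unstressed at that instant.
So ΔT = g/(αL) = 1.5/(17×10⁻⁶ × 1575) = 56.02 °C.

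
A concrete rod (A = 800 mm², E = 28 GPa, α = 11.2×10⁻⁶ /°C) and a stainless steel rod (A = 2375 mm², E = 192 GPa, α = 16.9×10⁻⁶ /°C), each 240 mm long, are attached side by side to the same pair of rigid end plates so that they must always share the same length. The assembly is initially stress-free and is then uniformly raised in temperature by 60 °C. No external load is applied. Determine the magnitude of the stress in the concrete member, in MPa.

σ ≈ 9.13 MPa (tensile)

Both members must finish at the same length. With the larger α, the stainless steel tends to over-expand; the plates restrain it, putting the stainless steel in compression and the concrete in tension. With no external load the two internal forces are equal and opposite, magnitude P.
Equating the net (thermal + elastic) strains gives |α₁ − α₂|·ΔT = P·[1/(A₁E₁) + 1/(A₂E₂)].
|α₁ − α₂|·ΔT = 5.7×10⁻⁶ × 60 = 0.000342.
1/(A₁E₁) + 1/(A₂E₂) = 1/(800×28×10³) + 1/(2375×192×10³) = 4.684×10⁻⁸ N⁻¹.
So P = 0.000342 / 4.684×10⁻⁸ = 7.302 kN.
σ_{concrete} = P/A₁ = 7302/800 = 9.128 MPa, tensile.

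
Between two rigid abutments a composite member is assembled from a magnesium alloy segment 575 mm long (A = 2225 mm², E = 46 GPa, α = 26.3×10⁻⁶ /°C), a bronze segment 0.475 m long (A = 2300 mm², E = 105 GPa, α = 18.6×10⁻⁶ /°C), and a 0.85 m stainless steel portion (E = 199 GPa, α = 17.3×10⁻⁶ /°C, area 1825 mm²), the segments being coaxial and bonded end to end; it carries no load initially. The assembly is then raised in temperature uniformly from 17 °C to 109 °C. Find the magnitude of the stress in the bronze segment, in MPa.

Free thermal expansion of the whole bar: Σ αᵢΔT Lᵢ = 26.3×10⁻⁶×92×575 + 18.6×10⁻⁶×92×475 + 17.3×10⁻⁶×92×850 = 3.557 mm.
The walls prevent any net length change, so an axial force P (same in every segment) develops. Compatibility: P · Σ Lᵢ/(AᵢEᵢ) = δ_free.
The series flexibility is Σ Lᵢ/(AᵢEᵢ) = 575/(2225×46×10³) + 475/(2300×105×10³) + 850/(1825×199×10³) = 9.925×10⁻⁶ mm/N.
So P = 3.557 / 9.925×10⁻⁶ = 358.4 kN, compressive.
σ_{bronze} = P / A = 358400 / 2300 = 155.8 MPa.

σ ≈ 156 MPa (compressive)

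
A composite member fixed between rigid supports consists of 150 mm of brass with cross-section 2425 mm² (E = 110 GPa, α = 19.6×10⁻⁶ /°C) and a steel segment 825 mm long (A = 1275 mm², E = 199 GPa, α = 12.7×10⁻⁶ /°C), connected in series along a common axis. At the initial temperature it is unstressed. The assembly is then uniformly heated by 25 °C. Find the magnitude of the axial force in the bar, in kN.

If the supports were absent, the total length change would be Σ αᵢΔT Lᵢ = 19.6×10⁻⁶×25×150 + 12.7×10⁻⁶×25×825 = 0.3354 mm.
Since the ends are fixed, an axial force P builds up, equal in every segment, with P · Σ Lᵢ/(AᵢEᵢ) = δ_free.
Σ Lᵢ/(AᵢEᵢ) = 150/(2425×110×10³) + 825/(1275×199×10³) = 3.814×10⁻⁶ mm/N.
So P = 0.3354 / 3.814×10⁻⁶ = 87.95 kN, compressive.

P ≈ 88 kN (compressive)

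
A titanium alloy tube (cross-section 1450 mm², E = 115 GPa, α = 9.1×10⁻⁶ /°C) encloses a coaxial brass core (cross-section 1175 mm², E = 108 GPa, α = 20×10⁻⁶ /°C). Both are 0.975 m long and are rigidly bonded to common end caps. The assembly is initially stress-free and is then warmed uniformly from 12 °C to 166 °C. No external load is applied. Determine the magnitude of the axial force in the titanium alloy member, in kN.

P ≈ 121 kN (tensile in the titanium alloy)

The brass has the larger α, so on heating it would change length more than the titanium alloy if both were free. The rigid plates force a common final length, so the brass is put into compression and the titanium alloy into tension, with equal and opposite forces P (no external load).
Equating the net (thermal + elastic) strains gives |α₁ − α₂|·ΔT = P·[1/(A₁E₁) + 1/(A₂E₂)].
|α₁ − α₂|·ΔT = 10.9×10⁻⁶ × 154 = 0.001679.
1/(A₁E₁) + 1/(A₂E₂) = 1/(1450×115×10³) + 1/(1175×108×10³) = 1.388×10⁻⁸ N⁻¹.
P = 0.001679 / 1.388×10⁻⁸ = 121000 N = 121 kN.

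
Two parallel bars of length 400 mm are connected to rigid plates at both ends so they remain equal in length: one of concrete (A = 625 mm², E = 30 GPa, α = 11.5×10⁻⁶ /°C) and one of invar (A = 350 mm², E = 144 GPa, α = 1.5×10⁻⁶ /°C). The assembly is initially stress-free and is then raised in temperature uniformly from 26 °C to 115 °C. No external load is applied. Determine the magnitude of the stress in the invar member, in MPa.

Both members must finish at the same length. With the larger α, the concrete tends to over-expand; the plates restrain it, putting the concrete in compression and the invar in tension. With no external load the two internal forces are equal and opposite, magnitude P.
Equating the net (thermal + elastic) strains gives |α₁ − α₂|·ΔT = P·[1/(A₁E₁) + 1/(A₂E₂)].
|α₁ − α₂|·ΔT = 10×10⁻⁶ × 89 = 0.00089.
1/(A₁E₁) + 1/(A₂E₂) = 1/(625×30×10³) + 1/(350×144×10³) = 7.317×10⁻⁸ N⁻¹.
P = 0.00089 / 7.317×10⁻⁸ = 12160 N = 12.16 kN.
σ_{invar} = P/A₂ = 12160/350 = 34.75 MPa, tensile.

σ ≈ 34.8 MPa (tensile)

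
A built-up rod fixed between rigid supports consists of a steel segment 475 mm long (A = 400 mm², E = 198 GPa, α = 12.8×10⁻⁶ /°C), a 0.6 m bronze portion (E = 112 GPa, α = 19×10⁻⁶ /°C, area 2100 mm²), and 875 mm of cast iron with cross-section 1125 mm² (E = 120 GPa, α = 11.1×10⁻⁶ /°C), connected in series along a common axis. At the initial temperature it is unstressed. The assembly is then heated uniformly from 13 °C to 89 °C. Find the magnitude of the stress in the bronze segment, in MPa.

If the supports were absent, the total length change would be Σ αᵢΔT Lᵢ = 12.8×10⁻⁶×76×475 + 19×10⁻⁶×76×600 + 11.1×10⁻⁶×76×875 = 2.067 mm.
The rigid supports impose zero overall length change; the single axial force P common to all segments must satisfy P Σ Lᵢ/(AᵢEᵢ) = δ_free.
The series flexibility is Σ Lᵢ/(AᵢEᵢ) = 475/(400×198×10³) + 600/(2100×112×10³) + 875/(1125×120×10³) = 1.503×10⁻⁵ mm/N.
So P = 2.067 / 1.503×10⁻⁵ = 137.5 kN, compressive.
σ_{bronze} = P / A = 137500 / 2100 = 65.48 MPa.

σ ≈ 65.5 MPa (compressive)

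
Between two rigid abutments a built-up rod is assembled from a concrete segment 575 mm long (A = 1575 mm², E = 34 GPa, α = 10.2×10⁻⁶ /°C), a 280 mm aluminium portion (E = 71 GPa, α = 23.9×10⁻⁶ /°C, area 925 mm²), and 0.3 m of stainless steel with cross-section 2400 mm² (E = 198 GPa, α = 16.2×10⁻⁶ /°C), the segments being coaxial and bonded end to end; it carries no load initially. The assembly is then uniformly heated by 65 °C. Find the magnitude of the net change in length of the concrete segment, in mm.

|ΔL| ≈ 0.396 mm

If the supports were absent, the total length change would be Σ αᵢΔT Lᵢ = 10.2×10⁻⁶×65×575 + 23.9×10⁻⁶×65×280 + 16.2×10⁻⁶×65×300 = 1.132 mm.
The walls prevent any net length change, so an axial force P (same in every segment) develops. Compatibility: P · Σ Lᵢ/(AᵢEᵢ) = δ_free.
Σ Lᵢ/(AᵢEᵢ) = 575/(1575×34×10³) + 280/(925×71×10³) + 300/(2400×198×10³) = 1.563×10⁻⁵ mm/N.
Hence P = δ_free / Σ(L/AE) = 1.132/1.563×10⁻⁵ = 72.42 kN (compressive).
For the concrete segment, free thermal change = 10.2×10⁻⁶×65×575 = 0.3812 mm and elastic change from P = 72420×575/(1575×34×10³) = 0.7776 mm; these oppose, so the net change is 0.396 mm (segment shortens).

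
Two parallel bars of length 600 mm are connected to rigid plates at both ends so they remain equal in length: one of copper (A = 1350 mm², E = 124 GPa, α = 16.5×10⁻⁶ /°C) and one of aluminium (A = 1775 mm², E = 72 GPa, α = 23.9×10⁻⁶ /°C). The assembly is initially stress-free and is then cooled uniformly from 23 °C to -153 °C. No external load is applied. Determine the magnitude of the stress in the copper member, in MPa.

The aluminium has the larger α, so on cooling it would change length more than the copper if both were free. The rigid plates force a common final length, so the aluminium is put into tension and the copper into compression, with equal and opposite forces P (no external load).
Setting the final lengths equal and cancelling L: (α₁ − α₂)ΔT = P/(A₁E₁) + P/(A₂E₂).
|α₁ − α₂|·ΔT = 7.4×10⁻⁶ × 176 = 0.001302.
1/(A₁E₁) + 1/(A₂E₂) = 1/(1350×124×10³) + 1/(1775×72×10³) = 1.38×10⁻⁸ N⁻¹.
P = 0.001302 / 1.38×10⁻⁸ = 94390 N = 94.39 kN.
σ_{copper} = P/A₁ = 94390/1350 = 69.92 MPa, compressive.

σ ≈ 69.9 MPa (compressive)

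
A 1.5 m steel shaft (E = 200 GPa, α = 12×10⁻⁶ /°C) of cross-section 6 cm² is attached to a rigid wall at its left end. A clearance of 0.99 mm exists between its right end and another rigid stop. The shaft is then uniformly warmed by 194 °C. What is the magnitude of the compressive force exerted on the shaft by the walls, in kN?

P ≈ 200 kN

If the wall were absent the shaft would grow by αΔT L = 12×10⁻⁶ × 194 × 1500 = 3.492 mm.
After closing the 0.99 mm clearance, 3.492 − 0.99 = 2.502 mm of expansion remains to be suppressed by the wall.
Compatibility: PL/(AE) = 2.502 mm, so σ = P/A = E × (2.502/1500) = 333.6 MPa.
Force on the wall = σA = 333.6 × 600 mm² = 200.2 kN.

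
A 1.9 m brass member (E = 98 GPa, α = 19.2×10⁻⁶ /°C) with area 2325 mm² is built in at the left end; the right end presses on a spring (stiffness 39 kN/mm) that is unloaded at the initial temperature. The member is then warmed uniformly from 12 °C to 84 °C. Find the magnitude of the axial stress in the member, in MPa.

If the spring were absent the member would lengthen by αΔT L = 19.2×10⁻⁶ × 72 × 1900 = 2.627 mm.
Let P be the compressive force at the spring. The member shortens elastically by PL/(AE) and the spring compresses by P/k; together these equal δ_free.
P [ L/(AE) + 1/k ] = δ_free → P [ 1900/(2325×98×10³) + 1/(39×10³) ] = 2.627.
P = 2.627 / 3.398×10⁻⁵ = 77300 N.
σ = P/A = 77300/2325 = 33.25 MPa.

σ ≈ 33.2 MPa (compressive)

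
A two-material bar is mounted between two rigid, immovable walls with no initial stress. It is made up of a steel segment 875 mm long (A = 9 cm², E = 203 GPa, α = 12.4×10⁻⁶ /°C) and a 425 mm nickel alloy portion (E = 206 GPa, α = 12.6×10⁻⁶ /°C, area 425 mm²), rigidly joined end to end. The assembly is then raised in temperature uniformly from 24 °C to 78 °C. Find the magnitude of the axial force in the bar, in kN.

P ≈ 90.7 kN (compressive)

With the walls removed the bar would change length by δ_free = Σ αᵢΔT Lᵢ = 12.4×10⁻⁶×54×875 + 12.6×10⁻⁶×54×425 = 0.8751 mm.
Since the ends are fixed, an axial force P builds up, equal in every segment, with P · Σ Lᵢ/(AᵢEᵢ) = δ_free.
The series flexibility is Σ Lᵢ/(AᵢEᵢ) = 875/(900×203×10³) + 425/(425×206×10³) = 9.644×10⁻⁶ mm/N.
So P = 0.8751 / 9.644×10⁻⁶ = 90.74 kN, compressive.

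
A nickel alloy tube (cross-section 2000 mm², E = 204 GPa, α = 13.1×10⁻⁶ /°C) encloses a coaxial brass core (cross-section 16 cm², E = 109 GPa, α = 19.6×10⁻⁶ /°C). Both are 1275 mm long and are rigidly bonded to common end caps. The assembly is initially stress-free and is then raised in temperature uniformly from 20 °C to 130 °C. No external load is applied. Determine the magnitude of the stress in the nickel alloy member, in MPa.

The brass has the larger α, so on heating it would change length more than the nickel alloy if both were free. The rigid plates force a common final length, so the brass is put into compression and the nickel alloy into tension, with equal and opposite forces P (no external load).
Setting the final lengths equal and cancelling L: (α₁ − α₂)ΔT = P/(A₁E₁) + P/(A₂E₂).
|α₁ − α₂|·ΔT = 6.5×10⁻⁶ × 110 = 0.000715.
1/(A₁E₁) + 1/(A₂E₂) = 1/(2000×204×10³) + 1/(1600×109×10³) = 8.185×10⁻⁹ N⁻¹.
P = 0.000715 / 8.185×10⁻⁹ = 87360 N = 87.36 kN.
σ_{nickel alloy} = P/A₁ = 87360/2000 = 43.68 MPa, tensile.

σ ≈ 43.7 MPa (tensile)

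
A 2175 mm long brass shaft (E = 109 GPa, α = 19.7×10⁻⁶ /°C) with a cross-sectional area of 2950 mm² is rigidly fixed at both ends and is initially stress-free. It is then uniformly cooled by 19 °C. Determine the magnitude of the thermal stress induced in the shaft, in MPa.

σ ≈ 40.8 MPa (tensile)

Because both ends are immovable the net strain is zero, and the suppressed thermal strain is αΔT = 19.7×10⁻⁶ × 19 = 374.3×10⁻⁶.
Hence σ = E·αΔT = 109×10³ × 374.3×10⁻⁶ = 40.8 MPa, tensile.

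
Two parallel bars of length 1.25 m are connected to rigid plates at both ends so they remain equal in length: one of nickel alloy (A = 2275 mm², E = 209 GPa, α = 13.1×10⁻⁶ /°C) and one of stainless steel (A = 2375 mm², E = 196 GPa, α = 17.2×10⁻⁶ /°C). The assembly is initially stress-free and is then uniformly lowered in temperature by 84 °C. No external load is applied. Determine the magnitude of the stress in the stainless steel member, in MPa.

σ ≈ 34.1 MPa (tensile)

The stainless steel has the larger α, so on cooling it would change length more than the nickel alloy if both were free. The rigid plates force a common final length, so the stainless steel is put into tension and the nickel alloy into compression, with equal and opposite forces P (no external load).
Equating the net (thermal + elastic) strains gives |α₁ − α₂|·ΔT = P·[1/(A₁E₁) + 1/(A₂E₂)].
|α₁ − α₂|·ΔT = 4.1×10⁻⁶ × 84 = 0.0003444.
1/(A₁E₁) + 1/(A₂E₂) = 1/(2275×209×10³) + 1/(2375×196×10³) = 4.251×10⁻⁹ N⁻¹.
So P = 0.0003444 / 4.251×10⁻⁹ = 81.01 kN.
σ_{stainless steel} = P/A₂ = 81010/2375 = 34.11 MPa, tensile.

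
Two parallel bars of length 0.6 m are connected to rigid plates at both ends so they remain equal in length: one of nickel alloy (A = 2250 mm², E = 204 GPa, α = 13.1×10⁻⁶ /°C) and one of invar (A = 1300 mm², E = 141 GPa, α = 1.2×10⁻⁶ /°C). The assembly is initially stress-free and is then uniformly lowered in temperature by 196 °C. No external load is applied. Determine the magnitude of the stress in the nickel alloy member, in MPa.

Equilibrium of a rigid end plate with no external load gives equal and opposite internal forces ±P in the two members. Since α_{nickel alloy} > α_{invar}, cooling drives the nickel alloy into tension and the invar into compression.
Setting the final lengths equal and cancelling L: (α₁ − α₂)ΔT = P/(A₁E₁) + P/(A₂E₂).
|α₁ − α₂|·ΔT = 11.9×10⁻⁶ × 196 = 0.002332.
1/(A₁E₁) + 1/(A₂E₂) = 1/(2250×204×10³) + 1/(1300×141×10³) = 7.634×10⁻⁹ N⁻¹.
P = 0.002332 / 7.634×10⁻⁹ = 305500 N = 305.5 kN.
σ_{nickel alloy} = P/A₁ = 305500/2250 = 135.8 MPa, tensile.

σ ≈ 136 MPa (tensile)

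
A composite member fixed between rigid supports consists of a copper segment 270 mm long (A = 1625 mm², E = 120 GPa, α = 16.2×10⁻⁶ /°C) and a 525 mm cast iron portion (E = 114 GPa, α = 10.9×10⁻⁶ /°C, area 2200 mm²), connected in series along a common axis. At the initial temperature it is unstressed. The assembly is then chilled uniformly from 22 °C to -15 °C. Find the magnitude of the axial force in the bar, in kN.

Free thermal contraction of the whole bar: Σ αᵢΔT Lᵢ = 16.2×10⁻⁶×37×270 + 10.9×10⁻⁶×37×525 = 0.3736 mm.
Since the ends are fixed, an axial force P builds up, equal in every segment, with P · Σ Lᵢ/(AᵢEᵢ) = δ_free.
Σ Lᵢ/(AᵢEᵢ) = 270/(1625×120×10³) + 525/(2200×114×10³) = 3.478×10⁻⁶ mm/N.
So P = 0.3736 / 3.478×10⁻⁶ = 107.4 kN, tensile.

P ≈ 107 kN (tensile)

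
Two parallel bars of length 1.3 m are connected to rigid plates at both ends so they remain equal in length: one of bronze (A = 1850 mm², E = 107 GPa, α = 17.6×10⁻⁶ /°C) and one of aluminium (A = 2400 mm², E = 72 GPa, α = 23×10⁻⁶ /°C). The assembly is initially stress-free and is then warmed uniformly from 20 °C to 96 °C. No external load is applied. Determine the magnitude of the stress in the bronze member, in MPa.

Both members must finish at the same length. With the larger α, the aluminium tends to over-expand; the plates restrain it, putting the aluminium in compression and the bronze in tension. With no external load the two internal forces are equal and opposite, magnitude P.
Setting the final lengths equal and cancelling L: (α₁ − α₂)ΔT = P/(A₁E₁) + P/(A₂E₂).
|α₁ − α₂|·ΔT = 5.4×10⁻⁶ × 76 = 0.0004104.
1/(A₁E₁) + 1/(A₂E₂) = 1/(1850×107×10³) + 1/(2400×72×10³) = 1.084×10⁻⁸ N⁻¹.
So P = 0.0004104 / 1.084×10⁻⁸ = 37.86 kN.
σ_{bronze} = P/A₁ = 37860/1850 = 20.47 MPa, tensile.

σ ≈ 20.5 MPa (tensile)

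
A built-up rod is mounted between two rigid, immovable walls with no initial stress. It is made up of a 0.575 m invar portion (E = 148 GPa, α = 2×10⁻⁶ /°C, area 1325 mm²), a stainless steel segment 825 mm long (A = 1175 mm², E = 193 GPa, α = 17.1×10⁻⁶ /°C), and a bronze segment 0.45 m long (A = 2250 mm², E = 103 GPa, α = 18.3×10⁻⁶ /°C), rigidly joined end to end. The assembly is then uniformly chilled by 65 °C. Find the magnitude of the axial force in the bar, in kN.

Free thermal contraction of the whole bar: Σ αᵢΔT Lᵢ = 2×10⁻⁶×65×575 + 17.1×10⁻⁶×65×825 + 18.3×10⁻⁶×65×450 = 1.527 mm.
The walls prevent any net length change, so an axial force P (same in every segment) develops. Compatibility: P · Σ Lᵢ/(AᵢEᵢ) = δ_free.
Σ Lᵢ/(AᵢEᵢ) = 575/(1325×148×10³) + 825/(1175×193×10³) + 450/(2250×103×10³) = 8.512×10⁻⁶ mm/N.
Hence P = δ_free / Σ(L/AE) = 1.527/8.512×10⁻⁶ = 179.4 kN (tensile).

P ≈ 179 kN (tensile)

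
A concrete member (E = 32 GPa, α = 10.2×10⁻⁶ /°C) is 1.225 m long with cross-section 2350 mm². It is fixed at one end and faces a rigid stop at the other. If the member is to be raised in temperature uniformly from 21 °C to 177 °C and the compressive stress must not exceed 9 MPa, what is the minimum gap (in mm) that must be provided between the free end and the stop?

With no wall the member would lengthen by αΔT L = 10.2×10⁻⁶ × 156 × 1225 = 1.949 mm.
A stress of 9 MPa corresponds to the wall pushing the member back by σL/E = 9×1225/(32×10³) = 0.3445 mm.
The gap must absorb the remainder: g_min = 1.949 − 0.3445 = 1.605 mm.

g ≈ 1.6 mm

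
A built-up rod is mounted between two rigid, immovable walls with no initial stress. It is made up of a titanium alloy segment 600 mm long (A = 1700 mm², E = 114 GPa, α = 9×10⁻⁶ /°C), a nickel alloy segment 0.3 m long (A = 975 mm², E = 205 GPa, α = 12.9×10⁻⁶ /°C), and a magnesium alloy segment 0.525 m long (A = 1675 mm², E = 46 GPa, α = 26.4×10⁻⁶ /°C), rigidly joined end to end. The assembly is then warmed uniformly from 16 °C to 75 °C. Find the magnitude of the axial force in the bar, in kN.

P ≈ 120 kN (compressive)

Free thermal expansion of the whole bar: Σ αᵢΔT Lᵢ = 9×10⁻⁶×59×600 + 12.9×10⁻⁶×59×300 + 26.4×10⁻⁶×59×525 = 1.365 mm.
Since the ends are fixed, an axial force P builds up, equal in every segment, with P · Σ Lᵢ/(AᵢEᵢ) = δ_free.
Σ Lᵢ/(AᵢEᵢ) = 600/(1700×114×10³) + 300/(975×205×10³) + 525/(1675×46×10³) = 1.141×10⁻⁵ mm/N.
Hence P = δ_free / Σ(L/AE) = 1.365/1.141×10⁻⁵ = 119.6 kN (compressive).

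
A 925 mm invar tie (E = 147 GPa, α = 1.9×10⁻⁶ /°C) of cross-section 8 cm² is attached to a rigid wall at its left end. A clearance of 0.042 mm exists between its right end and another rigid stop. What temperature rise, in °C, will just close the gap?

ΔT ≈ 23.9 °C

Contact occurs when the free expansion equals the gap: αΔT L = 0.042 mm.
ΔT = 0.042 / (1.9×10⁻⁶ × 925) = 23.9 °C.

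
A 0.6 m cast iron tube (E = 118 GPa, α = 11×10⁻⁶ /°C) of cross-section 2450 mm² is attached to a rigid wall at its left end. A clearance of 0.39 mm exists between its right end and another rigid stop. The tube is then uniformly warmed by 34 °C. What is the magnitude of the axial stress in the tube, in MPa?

σ ≈ 0 MPa

Free thermal elongation = αΔT L = 11×10⁻⁶ × 34 × 600 = 0.2244 mm.
This is smaller than the 0.39 mm clearance, so the tube expands freely without reaching the stop — the stress is zero.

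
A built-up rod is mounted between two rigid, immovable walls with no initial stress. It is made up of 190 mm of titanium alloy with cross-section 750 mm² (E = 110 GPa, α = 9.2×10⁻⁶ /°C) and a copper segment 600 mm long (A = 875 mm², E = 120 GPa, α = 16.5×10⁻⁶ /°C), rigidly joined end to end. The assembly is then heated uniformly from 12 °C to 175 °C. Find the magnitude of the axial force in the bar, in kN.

With the walls removed the bar would change length by δ_free = Σ αᵢΔT Lᵢ = 9.2×10⁻⁶×163×190 + 16.5×10⁻⁶×163×600 = 1.899 mm.
Since the ends are fixed, an axial force P builds up, equal in every segment, with P · Σ Lᵢ/(AᵢEᵢ) = δ_free.
Σ Lᵢ/(AᵢEᵢ) = 190/(750×110×10³) + 600/(875×120×10³) = 8.017×10⁻⁶ mm/N.
P = 1.899 / 8.017×10⁻⁶ = 236800 N = 236.8 kN, compressive.

P ≈ 237 kN (compressive)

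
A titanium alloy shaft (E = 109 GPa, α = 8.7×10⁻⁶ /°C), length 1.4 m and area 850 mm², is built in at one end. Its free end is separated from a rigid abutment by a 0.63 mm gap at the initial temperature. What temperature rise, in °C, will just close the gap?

The gap closes when αΔT L = 0.63 mm, since the shaft is still unstressed at that instant.
ΔT = 0.63 / (8.7×10⁻⁶ × 1400) = 51.72 °C.

ΔT ≈ 51.7 °C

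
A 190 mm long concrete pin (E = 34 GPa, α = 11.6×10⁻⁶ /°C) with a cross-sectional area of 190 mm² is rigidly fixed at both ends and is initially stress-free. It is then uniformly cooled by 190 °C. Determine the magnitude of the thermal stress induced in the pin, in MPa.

σ ≈ 74.9 MPa (tensile)

The supports are rigid, so the total axial strain is zero. The restrained thermal strain is ε = αΔT = 11.6×10⁻⁶ × 190 = 2204×10⁻⁶.
Hence σ = E·αΔT = 34×10³ × 2204×10⁻⁶ = 74.94 MPa, tensile.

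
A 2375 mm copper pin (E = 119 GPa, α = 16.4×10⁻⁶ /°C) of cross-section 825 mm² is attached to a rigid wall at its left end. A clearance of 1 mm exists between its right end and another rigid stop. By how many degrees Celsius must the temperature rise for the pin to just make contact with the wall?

The gap closes when αΔT L = 1 mm, since the pin is still unstressed at that instant.
ΔT = 1 / (16.4×10⁻⁶ × 2375) = 25.67 °C.

ΔT ≈ 25.7 °C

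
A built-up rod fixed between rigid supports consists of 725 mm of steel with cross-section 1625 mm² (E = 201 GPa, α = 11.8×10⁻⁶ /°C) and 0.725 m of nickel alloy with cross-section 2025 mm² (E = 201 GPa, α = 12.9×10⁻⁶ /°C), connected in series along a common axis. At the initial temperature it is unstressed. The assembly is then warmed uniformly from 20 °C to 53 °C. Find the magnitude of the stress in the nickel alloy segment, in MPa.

σ ≈ 72.9 MPa (compressive)

Free thermal expansion of the whole bar: Σ αᵢΔT Lᵢ = 11.8×10⁻⁶×33×725 + 12.9×10⁻⁶×33×725 = 0.5909 mm.
The rigid supports impose zero overall length change; the single axial force P common to all segments must satisfy P Σ Lᵢ/(AᵢEᵢ) = δ_free.
The series flexibility is Σ Lᵢ/(AᵢEᵢ) = 725/(1625×201×10³) + 725/(2025×201×10³) = 4.001×10⁻⁶ mm/N.
So P = 0.5909 / 4.001×10⁻⁶ = 147.7 kN, compressive.
σ_{nickel alloy} = P / A = 147700 / 2025 = 72.94 MPa.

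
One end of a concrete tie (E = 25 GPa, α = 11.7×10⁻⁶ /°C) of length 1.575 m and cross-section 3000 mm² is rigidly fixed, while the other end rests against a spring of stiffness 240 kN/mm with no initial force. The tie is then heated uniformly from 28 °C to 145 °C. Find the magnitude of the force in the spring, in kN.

P ≈ 85.7 kN

Free thermal expansion: δ_free = αΔT L = 11.7×10⁻⁶ × 117 × 1575 = 2.156 mm.
With a force P in the spring, the elastic change of the tie is PL/(AE) and that of the spring is P/k; compatibility requires their sum to equal δ_free.
So P = δ_free / [L/(AE) + 1/k] = 2.156 / [ 1575/(3000×25×10³) + 1/(240×10³) ].
P = 2.156 / 2.517×10⁻⁵ = 85670 N.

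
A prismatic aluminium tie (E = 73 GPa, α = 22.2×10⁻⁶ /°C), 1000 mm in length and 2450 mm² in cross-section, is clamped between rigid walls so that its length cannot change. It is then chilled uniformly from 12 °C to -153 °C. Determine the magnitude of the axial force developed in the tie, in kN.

P ≈ 655 kN (tensile)

Full restraint means ε = 0, so the stress is σ = EαΔT = 73×10³ × 22.2×10⁻⁶ × 165 = 267.4 MPa.
Then P = σA = 267.4 × 2450 mm² = 655.1 kN, tensile.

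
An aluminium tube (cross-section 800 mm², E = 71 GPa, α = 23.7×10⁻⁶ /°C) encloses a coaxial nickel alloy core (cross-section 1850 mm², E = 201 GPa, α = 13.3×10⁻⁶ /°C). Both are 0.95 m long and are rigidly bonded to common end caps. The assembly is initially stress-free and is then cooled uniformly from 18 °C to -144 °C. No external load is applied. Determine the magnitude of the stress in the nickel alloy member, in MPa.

σ ≈ 44.9 MPa (compressive)

The aluminium has the larger α, so on cooling it would change length more than the nickel alloy if both were free. The rigid plates force a common final length, so the aluminium is put into tension and the nickel alloy into compression, with equal and opposite forces P (no external load).
Compatibility of the two members (thermal + elastic change equal): (α₁ − α₂)ΔT = P·[1/(A₁E₁) + 1/(A₂E₂)].
|α₁ − α₂|·ΔT = 10.4×10⁻⁶ × 162 = 0.001685.
1/(A₁E₁) + 1/(A₂E₂) = 1/(800×71×10³) + 1/(1850×201×10³) = 2.029×10⁻⁸ N⁻¹.
So P = 0.001685 / 2.029×10⁻⁸ = 83.02 kN.
σ_{nickel alloy} = P/A₂ = 83020/1850 = 44.87 MPa, compressive.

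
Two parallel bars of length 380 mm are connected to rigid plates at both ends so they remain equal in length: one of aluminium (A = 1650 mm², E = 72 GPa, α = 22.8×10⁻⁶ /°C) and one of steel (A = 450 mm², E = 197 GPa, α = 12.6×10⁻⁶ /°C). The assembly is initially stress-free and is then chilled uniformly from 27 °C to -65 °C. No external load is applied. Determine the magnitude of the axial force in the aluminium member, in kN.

P ≈ 47.6 kN (tensile in the aluminium)

Equilibrium of a rigid end plate with no external load gives equal and opposite internal forces ±P in the two members. Since α_{aluminium} > α_{steel}, cooling drives the aluminium into tension and the steel into compression.
Setting the final lengths equal and cancelling L: (α₁ − α₂)ΔT = P/(A₁E₁) + P/(A₂E₂).
|α₁ − α₂|·ΔT = 10.2×10⁻⁶ × 92 = 0.0009384.
1/(A₁E₁) + 1/(A₂E₂) = 1/(1650×72×10³) + 1/(450×197×10³) = 1.97×10⁻⁸ N⁻¹.
So P = 0.0009384 / 1.97×10⁻⁸ = 47.64 kN.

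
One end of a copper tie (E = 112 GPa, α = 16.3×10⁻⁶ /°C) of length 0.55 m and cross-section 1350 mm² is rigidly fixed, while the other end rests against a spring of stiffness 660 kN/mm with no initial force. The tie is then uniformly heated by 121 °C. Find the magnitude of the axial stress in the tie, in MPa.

Free thermal expansion: δ_free = αΔT L = 16.3×10⁻⁶ × 121 × 550 = 1.085 mm.
With a force P in the spring, the elastic change of the tie is PL/(AE) and that of the spring is P/k; compatibility requires their sum to equal δ_free.
So P = δ_free / [L/(AE) + 1/k] = 1.085 / [ 550/(1350×112×10³) + 1/(660×10³) ].
P = 1.085 / 5.153×10⁻⁶ = 210500 N.
σ = P/A = 210500/1350 = 155.9 MPa.

σ ≈ 156 MPa (compressive)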